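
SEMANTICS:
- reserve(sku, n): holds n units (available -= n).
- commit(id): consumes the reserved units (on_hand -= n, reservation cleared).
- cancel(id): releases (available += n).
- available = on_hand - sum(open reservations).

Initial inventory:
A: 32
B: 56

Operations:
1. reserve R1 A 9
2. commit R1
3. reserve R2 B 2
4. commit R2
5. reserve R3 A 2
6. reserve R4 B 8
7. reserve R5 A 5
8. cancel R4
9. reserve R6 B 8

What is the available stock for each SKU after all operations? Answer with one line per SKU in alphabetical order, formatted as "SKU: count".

Answer: A: 16
B: 46

Derivation:
Step 1: reserve R1 A 9 -> on_hand[A=32 B=56] avail[A=23 B=56] open={R1}
Step 2: commit R1 -> on_hand[A=23 B=56] avail[A=23 B=56] open={}
Step 3: reserve R2 B 2 -> on_hand[A=23 B=56] avail[A=23 B=54] open={R2}
Step 4: commit R2 -> on_hand[A=23 B=54] avail[A=23 B=54] open={}
Step 5: reserve R3 A 2 -> on_hand[A=23 B=54] avail[A=21 B=54] open={R3}
Step 6: reserve R4 B 8 -> on_hand[A=23 B=54] avail[A=21 B=46] open={R3,R4}
Step 7: reserve R5 A 5 -> on_hand[A=23 B=54] avail[A=16 B=46] open={R3,R4,R5}
Step 8: cancel R4 -> on_hand[A=23 B=54] avail[A=16 B=54] open={R3,R5}
Step 9: reserve R6 B 8 -> on_hand[A=23 B=54] avail[A=16 B=46] open={R3,R5,R6}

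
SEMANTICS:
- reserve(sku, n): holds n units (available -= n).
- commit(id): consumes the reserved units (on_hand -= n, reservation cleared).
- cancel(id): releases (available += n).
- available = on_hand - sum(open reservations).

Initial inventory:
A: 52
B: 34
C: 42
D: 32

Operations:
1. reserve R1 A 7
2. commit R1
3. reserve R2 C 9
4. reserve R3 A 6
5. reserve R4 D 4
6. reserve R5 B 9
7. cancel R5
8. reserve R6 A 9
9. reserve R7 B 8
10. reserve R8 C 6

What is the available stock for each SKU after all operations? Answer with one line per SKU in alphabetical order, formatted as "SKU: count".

Answer: A: 30
B: 26
C: 27
D: 28

Derivation:
Step 1: reserve R1 A 7 -> on_hand[A=52 B=34 C=42 D=32] avail[A=45 B=34 C=42 D=32] open={R1}
Step 2: commit R1 -> on_hand[A=45 B=34 C=42 D=32] avail[A=45 B=34 C=42 D=32] open={}
Step 3: reserve R2 C 9 -> on_hand[A=45 B=34 C=42 D=32] avail[A=45 B=34 C=33 D=32] open={R2}
Step 4: reserve R3 A 6 -> on_hand[A=45 B=34 C=42 D=32] avail[A=39 B=34 C=33 D=32] open={R2,R3}
Step 5: reserve R4 D 4 -> on_hand[A=45 B=34 C=42 D=32] avail[A=39 B=34 C=33 D=28] open={R2,R3,R4}
Step 6: reserve R5 B 9 -> on_hand[A=45 B=34 C=42 D=32] avail[A=39 B=25 C=33 D=28] open={R2,R3,R4,R5}
Step 7: cancel R5 -> on_hand[A=45 B=34 C=42 D=32] avail[A=39 B=34 C=33 D=28] open={R2,R3,R4}
Step 8: reserve R6 A 9 -> on_hand[A=45 B=34 C=42 D=32] avail[A=30 B=34 C=33 D=28] open={R2,R3,R4,R6}
Step 9: reserve R7 B 8 -> on_hand[A=45 B=34 C=42 D=32] avail[A=30 B=26 C=33 D=28] open={R2,R3,R4,R6,R7}
Step 10: reserve R8 C 6 -> on_hand[A=45 B=34 C=42 D=32] avail[A=30 B=26 C=27 D=28] open={R2,R3,R4,R6,R7,R8}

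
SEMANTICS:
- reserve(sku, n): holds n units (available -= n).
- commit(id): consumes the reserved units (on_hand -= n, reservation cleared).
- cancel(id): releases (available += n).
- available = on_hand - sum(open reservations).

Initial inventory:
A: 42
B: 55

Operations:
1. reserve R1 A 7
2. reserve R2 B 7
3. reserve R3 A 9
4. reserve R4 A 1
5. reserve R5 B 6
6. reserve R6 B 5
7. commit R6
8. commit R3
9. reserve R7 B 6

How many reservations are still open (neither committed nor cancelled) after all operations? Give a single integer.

Step 1: reserve R1 A 7 -> on_hand[A=42 B=55] avail[A=35 B=55] open={R1}
Step 2: reserve R2 B 7 -> on_hand[A=42 B=55] avail[A=35 B=48] open={R1,R2}
Step 3: reserve R3 A 9 -> on_hand[A=42 B=55] avail[A=26 B=48] open={R1,R2,R3}
Step 4: reserve R4 A 1 -> on_hand[A=42 B=55] avail[A=25 B=48] open={R1,R2,R3,R4}
Step 5: reserve R5 B 6 -> on_hand[A=42 B=55] avail[A=25 B=42] open={R1,R2,R3,R4,R5}
Step 6: reserve R6 B 5 -> on_hand[A=42 B=55] avail[A=25 B=37] open={R1,R2,R3,R4,R5,R6}
Step 7: commit R6 -> on_hand[A=42 B=50] avail[A=25 B=37] open={R1,R2,R3,R4,R5}
Step 8: commit R3 -> on_hand[A=33 B=50] avail[A=25 B=37] open={R1,R2,R4,R5}
Step 9: reserve R7 B 6 -> on_hand[A=33 B=50] avail[A=25 B=31] open={R1,R2,R4,R5,R7}
Open reservations: ['R1', 'R2', 'R4', 'R5', 'R7'] -> 5

Answer: 5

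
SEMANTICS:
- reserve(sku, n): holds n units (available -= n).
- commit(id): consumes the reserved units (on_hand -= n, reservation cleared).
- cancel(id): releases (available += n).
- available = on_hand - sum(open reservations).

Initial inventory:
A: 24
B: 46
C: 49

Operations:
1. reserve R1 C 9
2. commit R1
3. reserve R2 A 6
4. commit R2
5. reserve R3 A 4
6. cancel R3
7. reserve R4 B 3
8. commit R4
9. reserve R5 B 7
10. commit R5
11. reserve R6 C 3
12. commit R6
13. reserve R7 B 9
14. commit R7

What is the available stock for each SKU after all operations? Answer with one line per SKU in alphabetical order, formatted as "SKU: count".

Answer: A: 18
B: 27
C: 37

Derivation:
Step 1: reserve R1 C 9 -> on_hand[A=24 B=46 C=49] avail[A=24 B=46 C=40] open={R1}
Step 2: commit R1 -> on_hand[A=24 B=46 C=40] avail[A=24 B=46 C=40] open={}
Step 3: reserve R2 A 6 -> on_hand[A=24 B=46 C=40] avail[A=18 B=46 C=40] open={R2}
Step 4: commit R2 -> on_hand[A=18 B=46 C=40] avail[A=18 B=46 C=40] open={}
Step 5: reserve R3 A 4 -> on_hand[A=18 B=46 C=40] avail[A=14 B=46 C=40] open={R3}
Step 6: cancel R3 -> on_hand[A=18 B=46 C=40] avail[A=18 B=46 C=40] open={}
Step 7: reserve R4 B 3 -> on_hand[A=18 B=46 C=40] avail[A=18 B=43 C=40] open={R4}
Step 8: commit R4 -> on_hand[A=18 B=43 C=40] avail[A=18 B=43 C=40] open={}
Step 9: reserve R5 B 7 -> on_hand[A=18 B=43 C=40] avail[A=18 B=36 C=40] open={R5}
Step 10: commit R5 -> on_hand[A=18 B=36 C=40] avail[A=18 B=36 C=40] open={}
Step 11: reserve R6 C 3 -> on_hand[A=18 B=36 C=40] avail[A=18 B=36 C=37] open={R6}
Step 12: commit R6 -> on_hand[A=18 B=36 C=37] avail[A=18 B=36 C=37] open={}
Step 13: reserve R7 B 9 -> on_hand[A=18 B=36 C=37] avail[A=18 B=27 C=37] open={R7}
Step 14: commit R7 -> on_hand[A=18 B=27 C=37] avail[A=18 B=27 C=37] open={}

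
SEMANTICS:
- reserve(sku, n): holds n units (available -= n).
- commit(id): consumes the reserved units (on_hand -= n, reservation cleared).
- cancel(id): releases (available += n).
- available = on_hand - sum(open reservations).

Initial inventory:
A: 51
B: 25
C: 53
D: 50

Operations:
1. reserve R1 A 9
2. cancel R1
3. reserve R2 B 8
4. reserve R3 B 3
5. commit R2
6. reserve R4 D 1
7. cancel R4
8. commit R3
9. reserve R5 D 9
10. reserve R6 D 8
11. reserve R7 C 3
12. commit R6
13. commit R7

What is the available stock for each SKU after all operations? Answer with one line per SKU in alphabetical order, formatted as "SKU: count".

Step 1: reserve R1 A 9 -> on_hand[A=51 B=25 C=53 D=50] avail[A=42 B=25 C=53 D=50] open={R1}
Step 2: cancel R1 -> on_hand[A=51 B=25 C=53 D=50] avail[A=51 B=25 C=53 D=50] open={}
Step 3: reserve R2 B 8 -> on_hand[A=51 B=25 C=53 D=50] avail[A=51 B=17 C=53 D=50] open={R2}
Step 4: reserve R3 B 3 -> on_hand[A=51 B=25 C=53 D=50] avail[A=51 B=14 C=53 D=50] open={R2,R3}
Step 5: commit R2 -> on_hand[A=51 B=17 C=53 D=50] avail[A=51 B=14 C=53 D=50] open={R3}
Step 6: reserve R4 D 1 -> on_hand[A=51 B=17 C=53 D=50] avail[A=51 B=14 C=53 D=49] open={R3,R4}
Step 7: cancel R4 -> on_hand[A=51 B=17 C=53 D=50] avail[A=51 B=14 C=53 D=50] open={R3}
Step 8: commit R3 -> on_hand[A=51 B=14 C=53 D=50] avail[A=51 B=14 C=53 D=50] open={}
Step 9: reserve R5 D 9 -> on_hand[A=51 B=14 C=53 D=50] avail[A=51 B=14 C=53 D=41] open={R5}
Step 10: reserve R6 D 8 -> on_hand[A=51 B=14 C=53 D=50] avail[A=51 B=14 C=53 D=33] open={R5,R6}
Step 11: reserve R7 C 3 -> on_hand[A=51 B=14 C=53 D=50] avail[A=51 B=14 C=50 D=33] open={R5,R6,R7}
Step 12: commit R6 -> on_hand[A=51 B=14 C=53 D=42] avail[A=51 B=14 C=50 D=33] open={R5,R7}
Step 13: commit R7 -> on_hand[A=51 B=14 C=50 D=42] avail[A=51 B=14 C=50 D=33] open={R5}

Answer: A: 51
B: 14
C: 50
D: 33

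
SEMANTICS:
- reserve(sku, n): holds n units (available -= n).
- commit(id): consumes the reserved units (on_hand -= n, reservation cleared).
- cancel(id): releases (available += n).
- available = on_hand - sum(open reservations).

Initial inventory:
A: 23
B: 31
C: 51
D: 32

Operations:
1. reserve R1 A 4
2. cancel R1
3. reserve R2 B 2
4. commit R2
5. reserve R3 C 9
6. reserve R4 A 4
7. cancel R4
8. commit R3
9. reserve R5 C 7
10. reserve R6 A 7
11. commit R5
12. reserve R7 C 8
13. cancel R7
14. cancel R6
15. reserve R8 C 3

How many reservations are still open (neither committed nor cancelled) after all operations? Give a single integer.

Answer: 1

Derivation:
Step 1: reserve R1 A 4 -> on_hand[A=23 B=31 C=51 D=32] avail[A=19 B=31 C=51 D=32] open={R1}
Step 2: cancel R1 -> on_hand[A=23 B=31 C=51 D=32] avail[A=23 B=31 C=51 D=32] open={}
Step 3: reserve R2 B 2 -> on_hand[A=23 B=31 C=51 D=32] avail[A=23 B=29 C=51 D=32] open={R2}
Step 4: commit R2 -> on_hand[A=23 B=29 C=51 D=32] avail[A=23 B=29 C=51 D=32] open={}
Step 5: reserve R3 C 9 -> on_hand[A=23 B=29 C=51 D=32] avail[A=23 B=29 C=42 D=32] open={R3}
Step 6: reserve R4 A 4 -> on_hand[A=23 B=29 C=51 D=32] avail[A=19 B=29 C=42 D=32] open={R3,R4}
Step 7: cancel R4 -> on_hand[A=23 B=29 C=51 D=32] avail[A=23 B=29 C=42 D=32] open={R3}
Step 8: commit R3 -> on_hand[A=23 B=29 C=42 D=32] avail[A=23 B=29 C=42 D=32] open={}
Step 9: reserve R5 C 7 -> on_hand[A=23 B=29 C=42 D=32] avail[A=23 B=29 C=35 D=32] open={R5}
Step 10: reserve R6 A 7 -> on_hand[A=23 B=29 C=42 D=32] avail[A=16 B=29 C=35 D=32] open={R5,R6}
Step 11: commit R5 -> on_hand[A=23 B=29 C=35 D=32] avail[A=16 B=29 C=35 D=32] open={R6}
Step 12: reserve R7 C 8 -> on_hand[A=23 B=29 C=35 D=32] avail[A=16 B=29 C=27 D=32] open={R6,R7}
Step 13: cancel R7 -> on_hand[A=23 B=29 C=35 D=32] avail[A=16 B=29 C=35 D=32] open={R6}
Step 14: cancel R6 -> on_hand[A=23 B=29 C=35 D=32] avail[A=23 B=29 C=35 D=32] open={}
Step 15: reserve R8 C 3 -> on_hand[A=23 B=29 C=35 D=32] avail[A=23 B=29 C=32 D=32] open={R8}
Open reservations: ['R8'] -> 1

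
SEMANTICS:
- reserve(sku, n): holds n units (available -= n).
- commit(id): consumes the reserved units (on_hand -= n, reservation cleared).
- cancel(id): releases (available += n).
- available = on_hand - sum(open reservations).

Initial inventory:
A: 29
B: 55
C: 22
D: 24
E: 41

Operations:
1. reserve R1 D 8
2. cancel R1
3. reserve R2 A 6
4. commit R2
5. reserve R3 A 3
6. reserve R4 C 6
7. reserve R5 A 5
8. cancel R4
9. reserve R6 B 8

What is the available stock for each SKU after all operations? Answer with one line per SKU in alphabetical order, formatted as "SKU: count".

Answer: A: 15
B: 47
C: 22
D: 24
E: 41

Derivation:
Step 1: reserve R1 D 8 -> on_hand[A=29 B=55 C=22 D=24 E=41] avail[A=29 B=55 C=22 D=16 E=41] open={R1}
Step 2: cancel R1 -> on_hand[A=29 B=55 C=22 D=24 E=41] avail[A=29 B=55 C=22 D=24 E=41] open={}
Step 3: reserve R2 A 6 -> on_hand[A=29 B=55 C=22 D=24 E=41] avail[A=23 B=55 C=22 D=24 E=41] open={R2}
Step 4: commit R2 -> on_hand[A=23 B=55 C=22 D=24 E=41] avail[A=23 B=55 C=22 D=24 E=41] open={}
Step 5: reserve R3 A 3 -> on_hand[A=23 B=55 C=22 D=24 E=41] avail[A=20 B=55 C=22 D=24 E=41] open={R3}
Step 6: reserve R4 C 6 -> on_hand[A=23 B=55 C=22 D=24 E=41] avail[A=20 B=55 C=16 D=24 E=41] open={R3,R4}
Step 7: reserve R5 A 5 -> on_hand[A=23 B=55 C=22 D=24 E=41] avail[A=15 B=55 C=16 D=24 E=41] open={R3,R4,R5}
Step 8: cancel R4 -> on_hand[A=23 B=55 C=22 D=24 E=41] avail[A=15 B=55 C=22 D=24 E=41] open={R3,R5}
Step 9: reserve R6 B 8 -> on_hand[A=23 B=55 C=22 D=24 E=41] avail[A=15 B=47 C=22 D=24 E=41] open={R3,R5,R6}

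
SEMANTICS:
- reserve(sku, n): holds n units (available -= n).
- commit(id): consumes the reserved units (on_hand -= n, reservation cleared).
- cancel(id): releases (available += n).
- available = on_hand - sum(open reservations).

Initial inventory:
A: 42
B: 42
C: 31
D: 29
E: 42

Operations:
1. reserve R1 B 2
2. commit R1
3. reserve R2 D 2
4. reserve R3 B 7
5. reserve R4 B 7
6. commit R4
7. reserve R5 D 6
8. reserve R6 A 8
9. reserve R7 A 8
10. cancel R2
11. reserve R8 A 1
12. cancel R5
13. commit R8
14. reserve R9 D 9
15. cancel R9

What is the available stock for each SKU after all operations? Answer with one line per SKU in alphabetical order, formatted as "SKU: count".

Step 1: reserve R1 B 2 -> on_hand[A=42 B=42 C=31 D=29 E=42] avail[A=42 B=40 C=31 D=29 E=42] open={R1}
Step 2: commit R1 -> on_hand[A=42 B=40 C=31 D=29 E=42] avail[A=42 B=40 C=31 D=29 E=42] open={}
Step 3: reserve R2 D 2 -> on_hand[A=42 B=40 C=31 D=29 E=42] avail[A=42 B=40 C=31 D=27 E=42] open={R2}
Step 4: reserve R3 B 7 -> on_hand[A=42 B=40 C=31 D=29 E=42] avail[A=42 B=33 C=31 D=27 E=42] open={R2,R3}
Step 5: reserve R4 B 7 -> on_hand[A=42 B=40 C=31 D=29 E=42] avail[A=42 B=26 C=31 D=27 E=42] open={R2,R3,R4}
Step 6: commit R4 -> on_hand[A=42 B=33 C=31 D=29 E=42] avail[A=42 B=26 C=31 D=27 E=42] open={R2,R3}
Step 7: reserve R5 D 6 -> on_hand[A=42 B=33 C=31 D=29 E=42] avail[A=42 B=26 C=31 D=21 E=42] open={R2,R3,R5}
Step 8: reserve R6 A 8 -> on_hand[A=42 B=33 C=31 D=29 E=42] avail[A=34 B=26 C=31 D=21 E=42] open={R2,R3,R5,R6}
Step 9: reserve R7 A 8 -> on_hand[A=42 B=33 C=31 D=29 E=42] avail[A=26 B=26 C=31 D=21 E=42] open={R2,R3,R5,R6,R7}
Step 10: cancel R2 -> on_hand[A=42 B=33 C=31 D=29 E=42] avail[A=26 B=26 C=31 D=23 E=42] open={R3,R5,R6,R7}
Step 11: reserve R8 A 1 -> on_hand[A=42 B=33 C=31 D=29 E=42] avail[A=25 B=26 C=31 D=23 E=42] open={R3,R5,R6,R7,R8}
Step 12: cancel R5 -> on_hand[A=42 B=33 C=31 D=29 E=42] avail[A=25 B=26 C=31 D=29 E=42] open={R3,R6,R7,R8}
Step 13: commit R8 -> on_hand[A=41 B=33 C=31 D=29 E=42] avail[A=25 B=26 C=31 D=29 E=42] open={R3,R6,R7}
Step 14: reserve R9 D 9 -> on_hand[A=41 B=33 C=31 D=29 E=42] avail[A=25 B=26 C=31 D=20 E=42] open={R3,R6,R7,R9}
Step 15: cancel R9 -> on_hand[A=41 B=33 C=31 D=29 E=42] avail[A=25 B=26 C=31 D=29 E=42] open={R3,R6,R7}

Answer: A: 25
B: 26
C: 31
D: 29
E: 42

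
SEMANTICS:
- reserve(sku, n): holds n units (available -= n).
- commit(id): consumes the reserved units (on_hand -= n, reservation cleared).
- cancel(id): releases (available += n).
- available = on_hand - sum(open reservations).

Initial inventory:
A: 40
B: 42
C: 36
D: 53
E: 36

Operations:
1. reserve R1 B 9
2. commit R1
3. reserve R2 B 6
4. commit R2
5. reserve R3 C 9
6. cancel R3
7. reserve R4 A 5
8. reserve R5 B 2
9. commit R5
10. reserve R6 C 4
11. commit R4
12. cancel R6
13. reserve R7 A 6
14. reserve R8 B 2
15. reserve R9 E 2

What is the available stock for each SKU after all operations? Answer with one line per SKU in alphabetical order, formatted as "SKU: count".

Answer: A: 29
B: 23
C: 36
D: 53
E: 34

Derivation:
Step 1: reserve R1 B 9 -> on_hand[A=40 B=42 C=36 D=53 E=36] avail[A=40 B=33 C=36 D=53 E=36] open={R1}
Step 2: commit R1 -> on_hand[A=40 B=33 C=36 D=53 E=36] avail[A=40 B=33 C=36 D=53 E=36] open={}
Step 3: reserve R2 B 6 -> on_hand[A=40 B=33 C=36 D=53 E=36] avail[A=40 B=27 C=36 D=53 E=36] open={R2}
Step 4: commit R2 -> on_hand[A=40 B=27 C=36 D=53 E=36] avail[A=40 B=27 C=36 D=53 E=36] open={}
Step 5: reserve R3 C 9 -> on_hand[A=40 B=27 C=36 D=53 E=36] avail[A=40 B=27 C=27 D=53 E=36] open={R3}
Step 6: cancel R3 -> on_hand[A=40 B=27 C=36 D=53 E=36] avail[A=40 B=27 C=36 D=53 E=36] open={}
Step 7: reserve R4 A 5 -> on_hand[A=40 B=27 C=36 D=53 E=36] avail[A=35 B=27 C=36 D=53 E=36] open={R4}
Step 8: reserve R5 B 2 -> on_hand[A=40 B=27 C=36 D=53 E=36] avail[A=35 B=25 C=36 D=53 E=36] open={R4,R5}
Step 9: commit R5 -> on_hand[A=40 B=25 C=36 D=53 E=36] avail[A=35 B=25 C=36 D=53 E=36] open={R4}
Step 10: reserve R6 C 4 -> on_hand[A=40 B=25 C=36 D=53 E=36] avail[A=35 B=25 C=32 D=53 E=36] open={R4,R6}
Step 11: commit R4 -> on_hand[A=35 B=25 C=36 D=53 E=36] avail[A=35 B=25 C=32 D=53 E=36] open={R6}
Step 12: cancel R6 -> on_hand[A=35 B=25 C=36 D=53 E=36] avail[A=35 B=25 C=36 D=53 E=36] open={}
Step 13: reserve R7 A 6 -> on_hand[A=35 B=25 C=36 D=53 E=36] avail[A=29 B=25 C=36 D=53 E=36] open={R7}
Step 14: reserve R8 B 2 -> on_hand[A=35 B=25 C=36 D=53 E=36] avail[A=29 B=23 C=36 D=53 E=36] open={R7,R8}
Step 15: reserve R9 E 2 -> on_hand[A=35 B=25 C=36 D=53 E=36] avail[A=29 B=23 C=36 D=53 E=34] open={R7,R8,R9}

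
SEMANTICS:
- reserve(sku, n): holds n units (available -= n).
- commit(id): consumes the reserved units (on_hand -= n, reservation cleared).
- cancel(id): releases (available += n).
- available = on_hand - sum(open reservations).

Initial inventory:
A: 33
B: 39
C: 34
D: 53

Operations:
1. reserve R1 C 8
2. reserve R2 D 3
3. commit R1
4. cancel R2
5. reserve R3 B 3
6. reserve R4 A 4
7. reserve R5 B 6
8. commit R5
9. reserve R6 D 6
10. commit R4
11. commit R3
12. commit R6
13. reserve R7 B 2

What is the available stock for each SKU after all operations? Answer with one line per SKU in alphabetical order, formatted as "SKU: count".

Step 1: reserve R1 C 8 -> on_hand[A=33 B=39 C=34 D=53] avail[A=33 B=39 C=26 D=53] open={R1}
Step 2: reserve R2 D 3 -> on_hand[A=33 B=39 C=34 D=53] avail[A=33 B=39 C=26 D=50] open={R1,R2}
Step 3: commit R1 -> on_hand[A=33 B=39 C=26 D=53] avail[A=33 B=39 C=26 D=50] open={R2}
Step 4: cancel R2 -> on_hand[A=33 B=39 C=26 D=53] avail[A=33 B=39 C=26 D=53] open={}
Step 5: reserve R3 B 3 -> on_hand[A=33 B=39 C=26 D=53] avail[A=33 B=36 C=26 D=53] open={R3}
Step 6: reserve R4 A 4 -> on_hand[A=33 B=39 C=26 D=53] avail[A=29 B=36 C=26 D=53] open={R3,R4}
Step 7: reserve R5 B 6 -> on_hand[A=33 B=39 C=26 D=53] avail[A=29 B=30 C=26 D=53] open={R3,R4,R5}
Step 8: commit R5 -> on_hand[A=33 B=33 C=26 D=53] avail[A=29 B=30 C=26 D=53] open={R3,R4}
Step 9: reserve R6 D 6 -> on_hand[A=33 B=33 C=26 D=53] avail[A=29 B=30 C=26 D=47] open={R3,R4,R6}
Step 10: commit R4 -> on_hand[A=29 B=33 C=26 D=53] avail[A=29 B=30 C=26 D=47] open={R3,R6}
Step 11: commit R3 -> on_hand[A=29 B=30 C=26 D=53] avail[A=29 B=30 C=26 D=47] open={R6}
Step 12: commit R6 -> on_hand[A=29 B=30 C=26 D=47] avail[A=29 B=30 C=26 D=47] open={}
Step 13: reserve R7 B 2 -> on_hand[A=29 B=30 C=26 D=47] avail[A=29 B=28 C=26 D=47] open={R7}

Answer: A: 29
B: 28
C: 26
D: 47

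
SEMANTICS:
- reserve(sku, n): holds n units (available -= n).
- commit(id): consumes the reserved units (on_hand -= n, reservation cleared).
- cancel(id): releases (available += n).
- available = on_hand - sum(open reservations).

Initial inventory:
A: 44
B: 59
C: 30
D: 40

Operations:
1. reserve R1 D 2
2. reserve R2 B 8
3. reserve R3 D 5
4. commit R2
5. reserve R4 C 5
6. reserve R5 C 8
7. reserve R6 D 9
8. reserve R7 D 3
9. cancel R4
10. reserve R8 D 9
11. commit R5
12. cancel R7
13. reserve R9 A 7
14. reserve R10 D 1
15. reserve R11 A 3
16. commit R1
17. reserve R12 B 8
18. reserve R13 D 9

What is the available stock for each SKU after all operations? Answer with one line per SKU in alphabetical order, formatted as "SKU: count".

Step 1: reserve R1 D 2 -> on_hand[A=44 B=59 C=30 D=40] avail[A=44 B=59 C=30 D=38] open={R1}
Step 2: reserve R2 B 8 -> on_hand[A=44 B=59 C=30 D=40] avail[A=44 B=51 C=30 D=38] open={R1,R2}
Step 3: reserve R3 D 5 -> on_hand[A=44 B=59 C=30 D=40] avail[A=44 B=51 C=30 D=33] open={R1,R2,R3}
Step 4: commit R2 -> on_hand[A=44 B=51 C=30 D=40] avail[A=44 B=51 C=30 D=33] open={R1,R3}
Step 5: reserve R4 C 5 -> on_hand[A=44 B=51 C=30 D=40] avail[A=44 B=51 C=25 D=33] open={R1,R3,R4}
Step 6: reserve R5 C 8 -> on_hand[A=44 B=51 C=30 D=40] avail[A=44 B=51 C=17 D=33] open={R1,R3,R4,R5}
Step 7: reserve R6 D 9 -> on_hand[A=44 B=51 C=30 D=40] avail[A=44 B=51 C=17 D=24] open={R1,R3,R4,R5,R6}
Step 8: reserve R7 D 3 -> on_hand[A=44 B=51 C=30 D=40] avail[A=44 B=51 C=17 D=21] open={R1,R3,R4,R5,R6,R7}
Step 9: cancel R4 -> on_hand[A=44 B=51 C=30 D=40] avail[A=44 B=51 C=22 D=21] open={R1,R3,R5,R6,R7}
Step 10: reserve R8 D 9 -> on_hand[A=44 B=51 C=30 D=40] avail[A=44 B=51 C=22 D=12] open={R1,R3,R5,R6,R7,R8}
Step 11: commit R5 -> on_hand[A=44 B=51 C=22 D=40] avail[A=44 B=51 C=22 D=12] open={R1,R3,R6,R7,R8}
Step 12: cancel R7 -> on_hand[A=44 B=51 C=22 D=40] avail[A=44 B=51 C=22 D=15] open={R1,R3,R6,R8}
Step 13: reserve R9 A 7 -> on_hand[A=44 B=51 C=22 D=40] avail[A=37 B=51 C=22 D=15] open={R1,R3,R6,R8,R9}
Step 14: reserve R10 D 1 -> on_hand[A=44 B=51 C=22 D=40] avail[A=37 B=51 C=22 D=14] open={R1,R10,R3,R6,R8,R9}
Step 15: reserve R11 A 3 -> on_hand[A=44 B=51 C=22 D=40] avail[A=34 B=51 C=22 D=14] open={R1,R10,R11,R3,R6,R8,R9}
Step 16: commit R1 -> on_hand[A=44 B=51 C=22 D=38] avail[A=34 B=51 C=22 D=14] open={R10,R11,R3,R6,R8,R9}
Step 17: reserve R12 B 8 -> on_hand[A=44 B=51 C=22 D=38] avail[A=34 B=43 C=22 D=14] open={R10,R11,R12,R3,R6,R8,R9}
Step 18: reserve R13 D 9 -> on_hand[A=44 B=51 C=22 D=38] avail[A=34 B=43 C=22 D=5] open={R10,R11,R12,R13,R3,R6,R8,R9}

Answer: A: 34
B: 43
C: 22
D: 5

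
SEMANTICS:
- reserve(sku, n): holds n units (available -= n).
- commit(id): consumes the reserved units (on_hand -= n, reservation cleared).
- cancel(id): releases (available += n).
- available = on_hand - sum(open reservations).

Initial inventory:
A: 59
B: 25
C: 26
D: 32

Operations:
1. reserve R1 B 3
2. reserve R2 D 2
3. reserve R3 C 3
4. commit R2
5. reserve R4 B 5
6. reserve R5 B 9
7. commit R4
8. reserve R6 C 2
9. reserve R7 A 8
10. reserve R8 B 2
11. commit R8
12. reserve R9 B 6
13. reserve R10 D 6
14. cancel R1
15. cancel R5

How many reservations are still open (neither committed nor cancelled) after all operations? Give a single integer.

Step 1: reserve R1 B 3 -> on_hand[A=59 B=25 C=26 D=32] avail[A=59 B=22 C=26 D=32] open={R1}
Step 2: reserve R2 D 2 -> on_hand[A=59 B=25 C=26 D=32] avail[A=59 B=22 C=26 D=30] open={R1,R2}
Step 3: reserve R3 C 3 -> on_hand[A=59 B=25 C=26 D=32] avail[A=59 B=22 C=23 D=30] open={R1,R2,R3}
Step 4: commit R2 -> on_hand[A=59 B=25 C=26 D=30] avail[A=59 B=22 C=23 D=30] open={R1,R3}
Step 5: reserve R4 B 5 -> on_hand[A=59 B=25 C=26 D=30] avail[A=59 B=17 C=23 D=30] open={R1,R3,R4}
Step 6: reserve R5 B 9 -> on_hand[A=59 B=25 C=26 D=30] avail[A=59 B=8 C=23 D=30] open={R1,R3,R4,R5}
Step 7: commit R4 -> on_hand[A=59 B=20 C=26 D=30] avail[A=59 B=8 C=23 D=30] open={R1,R3,R5}
Step 8: reserve R6 C 2 -> on_hand[A=59 B=20 C=26 D=30] avail[A=59 B=8 C=21 D=30] open={R1,R3,R5,R6}
Step 9: reserve R7 A 8 -> on_hand[A=59 B=20 C=26 D=30] avail[A=51 B=8 C=21 D=30] open={R1,R3,R5,R6,R7}
Step 10: reserve R8 B 2 -> on_hand[A=59 B=20 C=26 D=30] avail[A=51 B=6 C=21 D=30] open={R1,R3,R5,R6,R7,R8}
Step 11: commit R8 -> on_hand[A=59 B=18 C=26 D=30] avail[A=51 B=6 C=21 D=30] open={R1,R3,R5,R6,R7}
Step 12: reserve R9 B 6 -> on_hand[A=59 B=18 C=26 D=30] avail[A=51 B=0 C=21 D=30] open={R1,R3,R5,R6,R7,R9}
Step 13: reserve R10 D 6 -> on_hand[A=59 B=18 C=26 D=30] avail[A=51 B=0 C=21 D=24] open={R1,R10,R3,R5,R6,R7,R9}
Step 14: cancel R1 -> on_hand[A=59 B=18 C=26 D=30] avail[A=51 B=3 C=21 D=24] open={R10,R3,R5,R6,R7,R9}
Step 15: cancel R5 -> on_hand[A=59 B=18 C=26 D=30] avail[A=51 B=12 C=21 D=24] open={R10,R3,R6,R7,R9}
Open reservations: ['R10', 'R3', 'R6', 'R7', 'R9'] -> 5

Answer: 5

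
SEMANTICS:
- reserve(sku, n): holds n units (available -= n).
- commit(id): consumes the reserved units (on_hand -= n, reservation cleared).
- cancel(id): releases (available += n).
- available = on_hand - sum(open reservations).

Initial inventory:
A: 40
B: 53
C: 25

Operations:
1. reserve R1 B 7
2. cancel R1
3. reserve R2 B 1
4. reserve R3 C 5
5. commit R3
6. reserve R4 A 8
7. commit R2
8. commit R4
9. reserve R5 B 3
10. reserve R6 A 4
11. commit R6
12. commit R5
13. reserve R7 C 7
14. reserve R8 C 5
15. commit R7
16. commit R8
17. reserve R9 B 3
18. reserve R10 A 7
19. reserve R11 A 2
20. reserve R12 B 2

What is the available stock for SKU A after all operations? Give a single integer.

Step 1: reserve R1 B 7 -> on_hand[A=40 B=53 C=25] avail[A=40 B=46 C=25] open={R1}
Step 2: cancel R1 -> on_hand[A=40 B=53 C=25] avail[A=40 B=53 C=25] open={}
Step 3: reserve R2 B 1 -> on_hand[A=40 B=53 C=25] avail[A=40 B=52 C=25] open={R2}
Step 4: reserve R3 C 5 -> on_hand[A=40 B=53 C=25] avail[A=40 B=52 C=20] open={R2,R3}
Step 5: commit R3 -> on_hand[A=40 B=53 C=20] avail[A=40 B=52 C=20] open={R2}
Step 6: reserve R4 A 8 -> on_hand[A=40 B=53 C=20] avail[A=32 B=52 C=20] open={R2,R4}
Step 7: commit R2 -> on_hand[A=40 B=52 C=20] avail[A=32 B=52 C=20] open={R4}
Step 8: commit R4 -> on_hand[A=32 B=52 C=20] avail[A=32 B=52 C=20] open={}
Step 9: reserve R5 B 3 -> on_hand[A=32 B=52 C=20] avail[A=32 B=49 C=20] open={R5}
Step 10: reserve R6 A 4 -> on_hand[A=32 B=52 C=20] avail[A=28 B=49 C=20] open={R5,R6}
Step 11: commit R6 -> on_hand[A=28 B=52 C=20] avail[A=28 B=49 C=20] open={R5}
Step 12: commit R5 -> on_hand[A=28 B=49 C=20] avail[A=28 B=49 C=20] open={}
Step 13: reserve R7 C 7 -> on_hand[A=28 B=49 C=20] avail[A=28 B=49 C=13] open={R7}
Step 14: reserve R8 C 5 -> on_hand[A=28 B=49 C=20] avail[A=28 B=49 C=8] open={R7,R8}
Step 15: commit R7 -> on_hand[A=28 B=49 C=13] avail[A=28 B=49 C=8] open={R8}
Step 16: commit R8 -> on_hand[A=28 B=49 C=8] avail[A=28 B=49 C=8] open={}
Step 17: reserve R9 B 3 -> on_hand[A=28 B=49 C=8] avail[A=28 B=46 C=8] open={R9}
Step 18: reserve R10 A 7 -> on_hand[A=28 B=49 C=8] avail[A=21 B=46 C=8] open={R10,R9}
Step 19: reserve R11 A 2 -> on_hand[A=28 B=49 C=8] avail[A=19 B=46 C=8] open={R10,R11,R9}
Step 20: reserve R12 B 2 -> on_hand[A=28 B=49 C=8] avail[A=19 B=44 C=8] open={R10,R11,R12,R9}
Final available[A] = 19

Answer: 19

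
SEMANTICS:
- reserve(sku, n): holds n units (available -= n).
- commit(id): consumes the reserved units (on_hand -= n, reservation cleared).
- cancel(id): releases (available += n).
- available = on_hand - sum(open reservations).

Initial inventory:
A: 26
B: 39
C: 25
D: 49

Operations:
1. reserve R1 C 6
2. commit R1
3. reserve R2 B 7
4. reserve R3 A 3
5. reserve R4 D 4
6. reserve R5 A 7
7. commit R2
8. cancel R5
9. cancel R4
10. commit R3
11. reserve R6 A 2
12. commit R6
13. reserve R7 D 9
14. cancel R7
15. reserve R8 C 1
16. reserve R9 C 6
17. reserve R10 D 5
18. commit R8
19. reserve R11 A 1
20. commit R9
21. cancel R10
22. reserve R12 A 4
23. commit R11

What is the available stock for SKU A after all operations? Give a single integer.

Step 1: reserve R1 C 6 -> on_hand[A=26 B=39 C=25 D=49] avail[A=26 B=39 C=19 D=49] open={R1}
Step 2: commit R1 -> on_hand[A=26 B=39 C=19 D=49] avail[A=26 B=39 C=19 D=49] open={}
Step 3: reserve R2 B 7 -> on_hand[A=26 B=39 C=19 D=49] avail[A=26 B=32 C=19 D=49] open={R2}
Step 4: reserve R3 A 3 -> on_hand[A=26 B=39 C=19 D=49] avail[A=23 B=32 C=19 D=49] open={R2,R3}
Step 5: reserve R4 D 4 -> on_hand[A=26 B=39 C=19 D=49] avail[A=23 B=32 C=19 D=45] open={R2,R3,R4}
Step 6: reserve R5 A 7 -> on_hand[A=26 B=39 C=19 D=49] avail[A=16 B=32 C=19 D=45] open={R2,R3,R4,R5}
Step 7: commit R2 -> on_hand[A=26 B=32 C=19 D=49] avail[A=16 B=32 C=19 D=45] open={R3,R4,R5}
Step 8: cancel R5 -> on_hand[A=26 B=32 C=19 D=49] avail[A=23 B=32 C=19 D=45] open={R3,R4}
Step 9: cancel R4 -> on_hand[A=26 B=32 C=19 D=49] avail[A=23 B=32 C=19 D=49] open={R3}
Step 10: commit R3 -> on_hand[A=23 B=32 C=19 D=49] avail[A=23 B=32 C=19 D=49] open={}
Step 11: reserve R6 A 2 -> on_hand[A=23 B=32 C=19 D=49] avail[A=21 B=32 C=19 D=49] open={R6}
Step 12: commit R6 -> on_hand[A=21 B=32 C=19 D=49] avail[A=21 B=32 C=19 D=49] open={}
Step 13: reserve R7 D 9 -> on_hand[A=21 B=32 C=19 D=49] avail[A=21 B=32 C=19 D=40] open={R7}
Step 14: cancel R7 -> on_hand[A=21 B=32 C=19 D=49] avail[A=21 B=32 C=19 D=49] open={}
Step 15: reserve R8 C 1 -> on_hand[A=21 B=32 C=19 D=49] avail[A=21 B=32 C=18 D=49] open={R8}
Step 16: reserve R9 C 6 -> on_hand[A=21 B=32 C=19 D=49] avail[A=21 B=32 C=12 D=49] open={R8,R9}
Step 17: reserve R10 D 5 -> on_hand[A=21 B=32 C=19 D=49] avail[A=21 B=32 C=12 D=44] open={R10,R8,R9}
Step 18: commit R8 -> on_hand[A=21 B=32 C=18 D=49] avail[A=21 B=32 C=12 D=44] open={R10,R9}
Step 19: reserve R11 A 1 -> on_hand[A=21 B=32 C=18 D=49] avail[A=20 B=32 C=12 D=44] open={R10,R11,R9}
Step 20: commit R9 -> on_hand[A=21 B=32 C=12 D=49] avail[A=20 B=32 C=12 D=44] open={R10,R11}
Step 21: cancel R10 -> on_hand[A=21 B=32 C=12 D=49] avail[A=20 B=32 C=12 D=49] open={R11}
Step 22: reserve R12 A 4 -> on_hand[A=21 B=32 C=12 D=49] avail[A=16 B=32 C=12 D=49] open={R11,R12}
Step 23: commit R11 -> on_hand[A=20 B=32 C=12 D=49] avail[A=16 B=32 C=12 D=49] open={R12}
Final available[A] = 16

Answer: 16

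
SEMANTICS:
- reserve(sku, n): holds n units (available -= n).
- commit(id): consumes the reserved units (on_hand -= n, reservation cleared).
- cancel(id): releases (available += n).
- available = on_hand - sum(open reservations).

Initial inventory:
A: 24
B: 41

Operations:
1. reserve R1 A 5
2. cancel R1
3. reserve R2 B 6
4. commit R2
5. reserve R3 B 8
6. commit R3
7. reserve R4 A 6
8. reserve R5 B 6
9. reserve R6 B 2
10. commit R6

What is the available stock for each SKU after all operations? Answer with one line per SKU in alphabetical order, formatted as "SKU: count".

Step 1: reserve R1 A 5 -> on_hand[A=24 B=41] avail[A=19 B=41] open={R1}
Step 2: cancel R1 -> on_hand[A=24 B=41] avail[A=24 B=41] open={}
Step 3: reserve R2 B 6 -> on_hand[A=24 B=41] avail[A=24 B=35] open={R2}
Step 4: commit R2 -> on_hand[A=24 B=35] avail[A=24 B=35] open={}
Step 5: reserve R3 B 8 -> on_hand[A=24 B=35] avail[A=24 B=27] open={R3}
Step 6: commit R3 -> on_hand[A=24 B=27] avail[A=24 B=27] open={}
Step 7: reserve R4 A 6 -> on_hand[A=24 B=27] avail[A=18 B=27] open={R4}
Step 8: reserve R5 B 6 -> on_hand[A=24 B=27] avail[A=18 B=21] open={R4,R5}
Step 9: reserve R6 B 2 -> on_hand[A=24 B=27] avail[A=18 B=19] open={R4,R5,R6}
Step 10: commit R6 -> on_hand[A=24 B=25] avail[A=18 B=19] open={R4,R5}

Answer: A: 18
B: 19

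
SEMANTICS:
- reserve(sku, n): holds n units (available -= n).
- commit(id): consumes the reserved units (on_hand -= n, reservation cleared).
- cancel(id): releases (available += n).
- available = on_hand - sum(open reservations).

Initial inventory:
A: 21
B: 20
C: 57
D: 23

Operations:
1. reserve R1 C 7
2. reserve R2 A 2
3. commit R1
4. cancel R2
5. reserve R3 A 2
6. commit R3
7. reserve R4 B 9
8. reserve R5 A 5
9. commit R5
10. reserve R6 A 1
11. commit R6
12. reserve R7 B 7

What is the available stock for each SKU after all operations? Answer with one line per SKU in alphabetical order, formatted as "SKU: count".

Step 1: reserve R1 C 7 -> on_hand[A=21 B=20 C=57 D=23] avail[A=21 B=20 C=50 D=23] open={R1}
Step 2: reserve R2 A 2 -> on_hand[A=21 B=20 C=57 D=23] avail[A=19 B=20 C=50 D=23] open={R1,R2}
Step 3: commit R1 -> on_hand[A=21 B=20 C=50 D=23] avail[A=19 B=20 C=50 D=23] open={R2}
Step 4: cancel R2 -> on_hand[A=21 B=20 C=50 D=23] avail[A=21 B=20 C=50 D=23] open={}
Step 5: reserve R3 A 2 -> on_hand[A=21 B=20 C=50 D=23] avail[A=19 B=20 C=50 D=23] open={R3}
Step 6: commit R3 -> on_hand[A=19 B=20 C=50 D=23] avail[A=19 B=20 C=50 D=23] open={}
Step 7: reserve R4 B 9 -> on_hand[A=19 B=20 C=50 D=23] avail[A=19 B=11 C=50 D=23] open={R4}
Step 8: reserve R5 A 5 -> on_hand[A=19 B=20 C=50 D=23] avail[A=14 B=11 C=50 D=23] open={R4,R5}
Step 9: commit R5 -> on_hand[A=14 B=20 C=50 D=23] avail[A=14 B=11 C=50 D=23] open={R4}
Step 10: reserve R6 A 1 -> on_hand[A=14 B=20 C=50 D=23] avail[A=13 B=11 C=50 D=23] open={R4,R6}
Step 11: commit R6 -> on_hand[A=13 B=20 C=50 D=23] avail[A=13 B=11 C=50 D=23] open={R4}
Step 12: reserve R7 B 7 -> on_hand[A=13 B=20 C=50 D=23] avail[A=13 B=4 C=50 D=23] open={R4,R7}

Answer: A: 13
B: 4
C: 50
D: 23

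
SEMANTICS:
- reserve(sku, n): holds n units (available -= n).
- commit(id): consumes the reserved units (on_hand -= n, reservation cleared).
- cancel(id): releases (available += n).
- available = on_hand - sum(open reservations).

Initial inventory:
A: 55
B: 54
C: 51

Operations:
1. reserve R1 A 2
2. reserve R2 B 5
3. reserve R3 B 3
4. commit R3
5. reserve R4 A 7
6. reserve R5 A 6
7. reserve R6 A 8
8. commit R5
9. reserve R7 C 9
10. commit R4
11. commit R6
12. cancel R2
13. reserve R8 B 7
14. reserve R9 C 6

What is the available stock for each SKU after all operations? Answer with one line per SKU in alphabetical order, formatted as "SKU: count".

Step 1: reserve R1 A 2 -> on_hand[A=55 B=54 C=51] avail[A=53 B=54 C=51] open={R1}
Step 2: reserve R2 B 5 -> on_hand[A=55 B=54 C=51] avail[A=53 B=49 C=51] open={R1,R2}
Step 3: reserve R3 B 3 -> on_hand[A=55 B=54 C=51] avail[A=53 B=46 C=51] open={R1,R2,R3}
Step 4: commit R3 -> on_hand[A=55 B=51 C=51] avail[A=53 B=46 C=51] open={R1,R2}
Step 5: reserve R4 A 7 -> on_hand[A=55 B=51 C=51] avail[A=46 B=46 C=51] open={R1,R2,R4}
Step 6: reserve R5 A 6 -> on_hand[A=55 B=51 C=51] avail[A=40 B=46 C=51] open={R1,R2,R4,R5}
Step 7: reserve R6 A 8 -> on_hand[A=55 B=51 C=51] avail[A=32 B=46 C=51] open={R1,R2,R4,R5,R6}
Step 8: commit R5 -> on_hand[A=49 B=51 C=51] avail[A=32 B=46 C=51] open={R1,R2,R4,R6}
Step 9: reserve R7 C 9 -> on_hand[A=49 B=51 C=51] avail[A=32 B=46 C=42] open={R1,R2,R4,R6,R7}
Step 10: commit R4 -> on_hand[A=42 B=51 C=51] avail[A=32 B=46 C=42] open={R1,R2,R6,R7}
Step 11: commit R6 -> on_hand[A=34 B=51 C=51] avail[A=32 B=46 C=42] open={R1,R2,R7}
Step 12: cancel R2 -> on_hand[A=34 B=51 C=51] avail[A=32 B=51 C=42] open={R1,R7}
Step 13: reserve R8 B 7 -> on_hand[A=34 B=51 C=51] avail[A=32 B=44 C=42] open={R1,R7,R8}
Step 14: reserve R9 C 6 -> on_hand[A=34 B=51 C=51] avail[A=32 B=44 C=36] open={R1,R7,R8,R9}

Answer: A: 32
B: 44
C: 36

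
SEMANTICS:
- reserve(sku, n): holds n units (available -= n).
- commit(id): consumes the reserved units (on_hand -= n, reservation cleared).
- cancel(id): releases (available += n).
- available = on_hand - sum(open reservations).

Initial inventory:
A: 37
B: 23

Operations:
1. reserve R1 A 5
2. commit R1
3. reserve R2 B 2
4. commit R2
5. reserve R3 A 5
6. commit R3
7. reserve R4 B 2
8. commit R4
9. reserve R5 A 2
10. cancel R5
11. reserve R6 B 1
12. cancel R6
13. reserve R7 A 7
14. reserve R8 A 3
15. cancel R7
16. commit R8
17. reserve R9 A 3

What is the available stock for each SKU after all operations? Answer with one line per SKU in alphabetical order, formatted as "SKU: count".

Answer: A: 21
B: 19

Derivation:
Step 1: reserve R1 A 5 -> on_hand[A=37 B=23] avail[A=32 B=23] open={R1}
Step 2: commit R1 -> on_hand[A=32 B=23] avail[A=32 B=23] open={}
Step 3: reserve R2 B 2 -> on_hand[A=32 B=23] avail[A=32 B=21] open={R2}
Step 4: commit R2 -> on_hand[A=32 B=21] avail[A=32 B=21] open={}
Step 5: reserve R3 A 5 -> on_hand[A=32 B=21] avail[A=27 B=21] open={R3}
Step 6: commit R3 -> on_hand[A=27 B=21] avail[A=27 B=21] open={}
Step 7: reserve R4 B 2 -> on_hand[A=27 B=21] avail[A=27 B=19] open={R4}
Step 8: commit R4 -> on_hand[A=27 B=19] avail[A=27 B=19] open={}
Step 9: reserve R5 A 2 -> on_hand[A=27 B=19] avail[A=25 B=19] open={R5}
Step 10: cancel R5 -> on_hand[A=27 B=19] avail[A=27 B=19] open={}
Step 11: reserve R6 B 1 -> on_hand[A=27 B=19] avail[A=27 B=18] open={R6}
Step 12: cancel R6 -> on_hand[A=27 B=19] avail[A=27 B=19] open={}
Step 13: reserve R7 A 7 -> on_hand[A=27 B=19] avail[A=20 B=19] open={R7}
Step 14: reserve R8 A 3 -> on_hand[A=27 B=19] avail[A=17 B=19] open={R7,R8}
Step 15: cancel R7 -> on_hand[A=27 B=19] avail[A=24 B=19] open={R8}
Step 16: commit R8 -> on_hand[A=24 B=19] avail[A=24 B=19] open={}
Step 17: reserve R9 A 3 -> on_hand[A=24 B=19] avail[A=21 B=19] open={R9}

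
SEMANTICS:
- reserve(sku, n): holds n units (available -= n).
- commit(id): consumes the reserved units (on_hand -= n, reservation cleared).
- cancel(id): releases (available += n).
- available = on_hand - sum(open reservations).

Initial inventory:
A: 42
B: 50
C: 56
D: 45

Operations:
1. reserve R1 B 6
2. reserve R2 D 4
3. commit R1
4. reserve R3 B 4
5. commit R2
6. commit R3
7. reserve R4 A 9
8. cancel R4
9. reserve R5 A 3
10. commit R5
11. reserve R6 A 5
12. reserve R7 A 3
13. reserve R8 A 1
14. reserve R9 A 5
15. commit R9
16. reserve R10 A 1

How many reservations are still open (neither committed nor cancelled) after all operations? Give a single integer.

Step 1: reserve R1 B 6 -> on_hand[A=42 B=50 C=56 D=45] avail[A=42 B=44 C=56 D=45] open={R1}
Step 2: reserve R2 D 4 -> on_hand[A=42 B=50 C=56 D=45] avail[A=42 B=44 C=56 D=41] open={R1,R2}
Step 3: commit R1 -> on_hand[A=42 B=44 C=56 D=45] avail[A=42 B=44 C=56 D=41] open={R2}
Step 4: reserve R3 B 4 -> on_hand[A=42 B=44 C=56 D=45] avail[A=42 B=40 C=56 D=41] open={R2,R3}
Step 5: commit R2 -> on_hand[A=42 B=44 C=56 D=41] avail[A=42 B=40 C=56 D=41] open={R3}
Step 6: commit R3 -> on_hand[A=42 B=40 C=56 D=41] avail[A=42 B=40 C=56 D=41] open={}
Step 7: reserve R4 A 9 -> on_hand[A=42 B=40 C=56 D=41] avail[A=33 B=40 C=56 D=41] open={R4}
Step 8: cancel R4 -> on_hand[A=42 B=40 C=56 D=41] avail[A=42 B=40 C=56 D=41] open={}
Step 9: reserve R5 A 3 -> on_hand[A=42 B=40 C=56 D=41] avail[A=39 B=40 C=56 D=41] open={R5}
Step 10: commit R5 -> on_hand[A=39 B=40 C=56 D=41] avail[A=39 B=40 C=56 D=41] open={}
Step 11: reserve R6 A 5 -> on_hand[A=39 B=40 C=56 D=41] avail[A=34 B=40 C=56 D=41] open={R6}
Step 12: reserve R7 A 3 -> on_hand[A=39 B=40 C=56 D=41] avail[A=31 B=40 C=56 D=41] open={R6,R7}
Step 13: reserve R8 A 1 -> on_hand[A=39 B=40 C=56 D=41] avail[A=30 B=40 C=56 D=41] open={R6,R7,R8}
Step 14: reserve R9 A 5 -> on_hand[A=39 B=40 C=56 D=41] avail[A=25 B=40 C=56 D=41] open={R6,R7,R8,R9}
Step 15: commit R9 -> on_hand[A=34 B=40 C=56 D=41] avail[A=25 B=40 C=56 D=41] open={R6,R7,R8}
Step 16: reserve R10 A 1 -> on_hand[A=34 B=40 C=56 D=41] avail[A=24 B=40 C=56 D=41] open={R10,R6,R7,R8}
Open reservations: ['R10', 'R6', 'R7', 'R8'] -> 4

Answer: 4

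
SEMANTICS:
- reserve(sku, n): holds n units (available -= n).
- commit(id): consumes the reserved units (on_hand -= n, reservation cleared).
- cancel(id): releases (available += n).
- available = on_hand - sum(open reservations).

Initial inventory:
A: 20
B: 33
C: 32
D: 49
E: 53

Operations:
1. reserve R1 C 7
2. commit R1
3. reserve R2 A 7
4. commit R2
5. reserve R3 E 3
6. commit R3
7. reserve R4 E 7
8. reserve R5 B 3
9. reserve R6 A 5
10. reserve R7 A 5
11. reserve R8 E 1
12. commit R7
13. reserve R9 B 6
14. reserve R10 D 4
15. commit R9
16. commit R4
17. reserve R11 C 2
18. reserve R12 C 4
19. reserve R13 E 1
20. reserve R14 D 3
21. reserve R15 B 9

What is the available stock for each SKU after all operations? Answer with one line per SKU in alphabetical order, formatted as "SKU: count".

Answer: A: 3
B: 15
C: 19
D: 42
E: 41

Derivation:
Step 1: reserve R1 C 7 -> on_hand[A=20 B=33 C=32 D=49 E=53] avail[A=20 B=33 C=25 D=49 E=53] open={R1}
Step 2: commit R1 -> on_hand[A=20 B=33 C=25 D=49 E=53] avail[A=20 B=33 C=25 D=49 E=53] open={}
Step 3: reserve R2 A 7 -> on_hand[A=20 B=33 C=25 D=49 E=53] avail[A=13 B=33 C=25 D=49 E=53] open={R2}
Step 4: commit R2 -> on_hand[A=13 B=33 C=25 D=49 E=53] avail[A=13 B=33 C=25 D=49 E=53] open={}
Step 5: reserve R3 E 3 -> on_hand[A=13 B=33 C=25 D=49 E=53] avail[A=13 B=33 C=25 D=49 E=50] open={R3}
Step 6: commit R3 -> on_hand[A=13 B=33 C=25 D=49 E=50] avail[A=13 B=33 C=25 D=49 E=50] open={}
Step 7: reserve R4 E 7 -> on_hand[A=13 B=33 C=25 D=49 E=50] avail[A=13 B=33 C=25 D=49 E=43] open={R4}
Step 8: reserve R5 B 3 -> on_hand[A=13 B=33 C=25 D=49 E=50] avail[A=13 B=30 C=25 D=49 E=43] open={R4,R5}
Step 9: reserve R6 A 5 -> on_hand[A=13 B=33 C=25 D=49 E=50] avail[A=8 B=30 C=25 D=49 E=43] open={R4,R5,R6}
Step 10: reserve R7 A 5 -> on_hand[A=13 B=33 C=25 D=49 E=50] avail[A=3 B=30 C=25 D=49 E=43] open={R4,R5,R6,R7}
Step 11: reserve R8 E 1 -> on_hand[A=13 B=33 C=25 D=49 E=50] avail[A=3 B=30 C=25 D=49 E=42] open={R4,R5,R6,R7,R8}
Step 12: commit R7 -> on_hand[A=8 B=33 C=25 D=49 E=50] avail[A=3 B=30 C=25 D=49 E=42] open={R4,R5,R6,R8}
Step 13: reserve R9 B 6 -> on_hand[A=8 B=33 C=25 D=49 E=50] avail[A=3 B=24 C=25 D=49 E=42] open={R4,R5,R6,R8,R9}
Step 14: reserve R10 D 4 -> on_hand[A=8 B=33 C=25 D=49 E=50] avail[A=3 B=24 C=25 D=45 E=42] open={R10,R4,R5,R6,R8,R9}
Step 15: commit R9 -> on_hand[A=8 B=27 C=25 D=49 E=50] avail[A=3 B=24 C=25 D=45 E=42] open={R10,R4,R5,R6,R8}
Step 16: commit R4 -> on_hand[A=8 B=27 C=25 D=49 E=43] avail[A=3 B=24 C=25 D=45 E=42] open={R10,R5,R6,R8}
Step 17: reserve R11 C 2 -> on_hand[A=8 B=27 C=25 D=49 E=43] avail[A=3 B=24 C=23 D=45 E=42] open={R10,R11,R5,R6,R8}
Step 18: reserve R12 C 4 -> on_hand[A=8 B=27 C=25 D=49 E=43] avail[A=3 B=24 C=19 D=45 E=42] open={R10,R11,R12,R5,R6,R8}
Step 19: reserve R13 E 1 -> on_hand[A=8 B=27 C=25 D=49 E=43] avail[A=3 B=24 C=19 D=45 E=41] open={R10,R11,R12,R13,R5,R6,R8}
Step 20: reserve R14 D 3 -> on_hand[A=8 B=27 C=25 D=49 E=43] avail[A=3 B=24 C=19 D=42 E=41] open={R10,R11,R12,R13,R14,R5,R6,R8}
Step 21: reserve R15 B 9 -> on_hand[A=8 B=27 C=25 D=49 E=43] avail[A=3 B=15 C=19 D=42 E=41] open={R10,R11,R12,R13,R14,R15,R5,R6,R8}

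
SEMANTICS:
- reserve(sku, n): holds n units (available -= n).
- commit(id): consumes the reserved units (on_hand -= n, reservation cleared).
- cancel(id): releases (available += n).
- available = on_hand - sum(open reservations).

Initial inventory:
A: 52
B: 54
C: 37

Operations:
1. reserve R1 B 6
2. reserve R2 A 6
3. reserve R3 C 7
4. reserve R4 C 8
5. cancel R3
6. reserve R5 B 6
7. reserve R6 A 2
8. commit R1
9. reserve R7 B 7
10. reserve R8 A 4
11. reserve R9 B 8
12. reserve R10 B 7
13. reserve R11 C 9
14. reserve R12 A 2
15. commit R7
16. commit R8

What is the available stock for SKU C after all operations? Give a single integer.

Answer: 20

Derivation:
Step 1: reserve R1 B 6 -> on_hand[A=52 B=54 C=37] avail[A=52 B=48 C=37] open={R1}
Step 2: reserve R2 A 6 -> on_hand[A=52 B=54 C=37] avail[A=46 B=48 C=37] open={R1,R2}
Step 3: reserve R3 C 7 -> on_hand[A=52 B=54 C=37] avail[A=46 B=48 C=30] open={R1,R2,R3}
Step 4: reserve R4 C 8 -> on_hand[A=52 B=54 C=37] avail[A=46 B=48 C=22] open={R1,R2,R3,R4}
Step 5: cancel R3 -> on_hand[A=52 B=54 C=37] avail[A=46 B=48 C=29] open={R1,R2,R4}
Step 6: reserve R5 B 6 -> on_hand[A=52 B=54 C=37] avail[A=46 B=42 C=29] open={R1,R2,R4,R5}
Step 7: reserve R6 A 2 -> on_hand[A=52 B=54 C=37] avail[A=44 B=42 C=29] open={R1,R2,R4,R5,R6}
Step 8: commit R1 -> on_hand[A=52 B=48 C=37] avail[A=44 B=42 C=29] open={R2,R4,R5,R6}
Step 9: reserve R7 B 7 -> on_hand[A=52 B=48 C=37] avail[A=44 B=35 C=29] open={R2,R4,R5,R6,R7}
Step 10: reserve R8 A 4 -> on_hand[A=52 B=48 C=37] avail[A=40 B=35 C=29] open={R2,R4,R5,R6,R7,R8}
Step 11: reserve R9 B 8 -> on_hand[A=52 B=48 C=37] avail[A=40 B=27 C=29] open={R2,R4,R5,R6,R7,R8,R9}
Step 12: reserve R10 B 7 -> on_hand[A=52 B=48 C=37] avail[A=40 B=20 C=29] open={R10,R2,R4,R5,R6,R7,R8,R9}
Step 13: reserve R11 C 9 -> on_hand[A=52 B=48 C=37] avail[A=40 B=20 C=20] open={R10,R11,R2,R4,R5,R6,R7,R8,R9}
Step 14: reserve R12 A 2 -> on_hand[A=52 B=48 C=37] avail[A=38 B=20 C=20] open={R10,R11,R12,R2,R4,R5,R6,R7,R8,R9}
Step 15: commit R7 -> on_hand[A=52 B=41 C=37] avail[A=38 B=20 C=20] open={R10,R11,R12,R2,R4,R5,R6,R8,R9}
Step 16: commit R8 -> on_hand[A=48 B=41 C=37] avail[A=38 B=20 C=20] open={R10,R11,R12,R2,R4,R5,R6,R9}
Final available[C] = 20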